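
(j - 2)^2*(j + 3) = j^3 - j^2 - 8*j + 12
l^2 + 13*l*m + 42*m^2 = (l + 6*m)*(l + 7*m)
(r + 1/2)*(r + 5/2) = r^2 + 3*r + 5/4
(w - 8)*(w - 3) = w^2 - 11*w + 24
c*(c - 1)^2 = c^3 - 2*c^2 + c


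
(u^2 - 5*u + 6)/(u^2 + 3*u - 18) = (u - 2)/(u + 6)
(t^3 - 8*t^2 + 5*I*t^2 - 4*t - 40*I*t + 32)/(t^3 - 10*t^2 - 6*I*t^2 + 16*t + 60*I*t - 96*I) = (t^2 + 5*I*t - 4)/(t^2 + t*(-2 - 6*I) + 12*I)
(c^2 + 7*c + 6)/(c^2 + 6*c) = (c + 1)/c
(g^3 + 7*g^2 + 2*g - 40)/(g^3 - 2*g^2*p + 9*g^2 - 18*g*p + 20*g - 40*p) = (2 - g)/(-g + 2*p)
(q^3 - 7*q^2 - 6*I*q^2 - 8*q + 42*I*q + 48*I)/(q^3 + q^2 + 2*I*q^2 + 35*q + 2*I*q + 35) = (q^2 + q*(-8 - 6*I) + 48*I)/(q^2 + 2*I*q + 35)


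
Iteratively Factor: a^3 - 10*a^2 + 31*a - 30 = (a - 2)*(a^2 - 8*a + 15) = (a - 3)*(a - 2)*(a - 5)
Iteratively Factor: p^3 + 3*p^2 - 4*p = (p - 1)*(p^2 + 4*p) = (p - 1)*(p + 4)*(p)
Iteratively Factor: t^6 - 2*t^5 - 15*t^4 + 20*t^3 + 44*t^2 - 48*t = (t)*(t^5 - 2*t^4 - 15*t^3 + 20*t^2 + 44*t - 48) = t*(t - 4)*(t^4 + 2*t^3 - 7*t^2 - 8*t + 12) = t*(t - 4)*(t + 3)*(t^3 - t^2 - 4*t + 4) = t*(t - 4)*(t - 1)*(t + 3)*(t^2 - 4) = t*(t - 4)*(t - 1)*(t + 2)*(t + 3)*(t - 2)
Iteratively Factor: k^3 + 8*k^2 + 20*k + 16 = (k + 2)*(k^2 + 6*k + 8) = (k + 2)^2*(k + 4)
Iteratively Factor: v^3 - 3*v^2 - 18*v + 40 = (v - 5)*(v^2 + 2*v - 8) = (v - 5)*(v - 2)*(v + 4)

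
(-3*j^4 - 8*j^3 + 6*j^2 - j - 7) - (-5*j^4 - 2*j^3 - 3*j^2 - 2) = 2*j^4 - 6*j^3 + 9*j^2 - j - 5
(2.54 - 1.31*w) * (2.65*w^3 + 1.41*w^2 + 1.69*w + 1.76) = -3.4715*w^4 + 4.8839*w^3 + 1.3675*w^2 + 1.987*w + 4.4704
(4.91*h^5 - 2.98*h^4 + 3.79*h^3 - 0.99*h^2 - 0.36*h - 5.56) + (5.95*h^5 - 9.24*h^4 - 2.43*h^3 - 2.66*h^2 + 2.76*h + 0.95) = 10.86*h^5 - 12.22*h^4 + 1.36*h^3 - 3.65*h^2 + 2.4*h - 4.61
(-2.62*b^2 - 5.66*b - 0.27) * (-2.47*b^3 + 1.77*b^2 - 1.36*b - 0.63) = 6.4714*b^5 + 9.3428*b^4 - 5.7881*b^3 + 8.8703*b^2 + 3.933*b + 0.1701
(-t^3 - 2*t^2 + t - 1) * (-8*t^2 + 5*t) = 8*t^5 + 11*t^4 - 18*t^3 + 13*t^2 - 5*t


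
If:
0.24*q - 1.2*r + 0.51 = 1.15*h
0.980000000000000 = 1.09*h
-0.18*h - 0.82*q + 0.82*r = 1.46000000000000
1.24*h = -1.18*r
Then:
No Solution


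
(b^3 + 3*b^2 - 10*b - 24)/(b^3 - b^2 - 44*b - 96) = (b^2 - b - 6)/(b^2 - 5*b - 24)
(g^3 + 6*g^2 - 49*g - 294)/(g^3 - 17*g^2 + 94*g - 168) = (g^2 + 13*g + 42)/(g^2 - 10*g + 24)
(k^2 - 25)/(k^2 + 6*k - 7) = (k^2 - 25)/(k^2 + 6*k - 7)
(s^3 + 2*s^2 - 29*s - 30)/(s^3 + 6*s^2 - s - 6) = (s - 5)/(s - 1)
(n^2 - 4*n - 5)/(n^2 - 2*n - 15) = (n + 1)/(n + 3)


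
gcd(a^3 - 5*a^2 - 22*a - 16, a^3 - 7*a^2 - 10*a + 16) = a^2 - 6*a - 16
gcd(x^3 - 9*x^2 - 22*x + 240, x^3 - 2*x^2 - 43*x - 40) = x^2 - 3*x - 40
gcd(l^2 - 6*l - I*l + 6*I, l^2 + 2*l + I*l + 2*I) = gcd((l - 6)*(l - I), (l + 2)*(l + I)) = 1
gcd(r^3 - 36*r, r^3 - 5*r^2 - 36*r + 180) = r^2 - 36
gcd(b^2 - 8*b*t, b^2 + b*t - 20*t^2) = 1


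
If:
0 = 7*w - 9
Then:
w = 9/7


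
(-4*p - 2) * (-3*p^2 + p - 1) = 12*p^3 + 2*p^2 + 2*p + 2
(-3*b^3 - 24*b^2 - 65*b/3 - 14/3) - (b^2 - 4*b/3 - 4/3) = -3*b^3 - 25*b^2 - 61*b/3 - 10/3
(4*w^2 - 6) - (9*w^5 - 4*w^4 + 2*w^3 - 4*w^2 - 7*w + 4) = -9*w^5 + 4*w^4 - 2*w^3 + 8*w^2 + 7*w - 10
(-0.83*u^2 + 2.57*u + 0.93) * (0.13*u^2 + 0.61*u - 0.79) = -0.1079*u^4 - 0.1722*u^3 + 2.3443*u^2 - 1.463*u - 0.7347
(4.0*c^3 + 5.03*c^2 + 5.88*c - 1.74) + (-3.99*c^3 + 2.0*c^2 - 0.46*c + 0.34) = 0.00999999999999979*c^3 + 7.03*c^2 + 5.42*c - 1.4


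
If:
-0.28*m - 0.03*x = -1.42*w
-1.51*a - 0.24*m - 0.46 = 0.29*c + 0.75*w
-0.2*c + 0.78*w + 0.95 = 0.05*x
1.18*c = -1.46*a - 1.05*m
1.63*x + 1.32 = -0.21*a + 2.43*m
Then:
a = 0.08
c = 3.05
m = -3.54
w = -0.83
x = -6.10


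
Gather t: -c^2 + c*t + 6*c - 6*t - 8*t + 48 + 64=-c^2 + 6*c + t*(c - 14) + 112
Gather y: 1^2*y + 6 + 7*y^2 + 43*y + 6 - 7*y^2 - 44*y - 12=0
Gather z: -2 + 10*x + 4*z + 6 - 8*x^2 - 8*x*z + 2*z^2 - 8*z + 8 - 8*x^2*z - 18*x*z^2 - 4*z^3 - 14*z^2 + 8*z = -8*x^2 + 10*x - 4*z^3 + z^2*(-18*x - 12) + z*(-8*x^2 - 8*x + 4) + 12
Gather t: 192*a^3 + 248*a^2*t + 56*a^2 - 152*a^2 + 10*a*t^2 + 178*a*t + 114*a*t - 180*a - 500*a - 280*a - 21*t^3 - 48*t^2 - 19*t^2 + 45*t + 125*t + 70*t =192*a^3 - 96*a^2 - 960*a - 21*t^3 + t^2*(10*a - 67) + t*(248*a^2 + 292*a + 240)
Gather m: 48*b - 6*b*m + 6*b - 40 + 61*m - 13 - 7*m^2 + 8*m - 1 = 54*b - 7*m^2 + m*(69 - 6*b) - 54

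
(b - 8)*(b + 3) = b^2 - 5*b - 24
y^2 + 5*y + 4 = (y + 1)*(y + 4)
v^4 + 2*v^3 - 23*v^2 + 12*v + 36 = (v - 3)*(v - 2)*(v + 1)*(v + 6)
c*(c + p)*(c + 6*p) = c^3 + 7*c^2*p + 6*c*p^2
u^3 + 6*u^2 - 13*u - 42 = (u - 3)*(u + 2)*(u + 7)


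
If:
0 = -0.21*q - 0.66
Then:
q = -3.14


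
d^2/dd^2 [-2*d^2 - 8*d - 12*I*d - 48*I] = -4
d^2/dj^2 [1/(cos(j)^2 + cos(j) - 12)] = (-4*sin(j)^4 + 51*sin(j)^2 - 33*cos(j)/4 - 3*cos(3*j)/4 - 21)/((cos(j) - 3)^3*(cos(j) + 4)^3)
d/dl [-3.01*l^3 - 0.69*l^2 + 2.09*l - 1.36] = -9.03*l^2 - 1.38*l + 2.09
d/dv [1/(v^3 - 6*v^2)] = 3*(4 - v)/(v^3*(v - 6)^2)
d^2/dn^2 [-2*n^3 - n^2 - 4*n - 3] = -12*n - 2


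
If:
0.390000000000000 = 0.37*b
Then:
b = 1.05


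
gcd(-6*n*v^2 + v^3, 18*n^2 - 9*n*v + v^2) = -6*n + v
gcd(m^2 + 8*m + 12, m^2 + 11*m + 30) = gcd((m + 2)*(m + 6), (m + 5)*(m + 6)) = m + 6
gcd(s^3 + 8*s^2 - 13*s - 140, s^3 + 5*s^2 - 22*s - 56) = s^2 + 3*s - 28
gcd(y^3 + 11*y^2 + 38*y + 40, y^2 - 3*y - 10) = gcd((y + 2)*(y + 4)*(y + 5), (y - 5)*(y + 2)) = y + 2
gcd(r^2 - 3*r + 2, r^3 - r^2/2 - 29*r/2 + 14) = r - 1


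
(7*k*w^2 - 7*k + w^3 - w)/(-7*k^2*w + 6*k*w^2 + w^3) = (w^2 - 1)/(w*(-k + w))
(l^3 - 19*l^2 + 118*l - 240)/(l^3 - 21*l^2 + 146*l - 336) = (l - 5)/(l - 7)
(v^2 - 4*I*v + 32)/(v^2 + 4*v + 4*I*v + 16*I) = (v - 8*I)/(v + 4)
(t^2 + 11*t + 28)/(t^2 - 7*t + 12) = (t^2 + 11*t + 28)/(t^2 - 7*t + 12)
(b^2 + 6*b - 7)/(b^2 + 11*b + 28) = (b - 1)/(b + 4)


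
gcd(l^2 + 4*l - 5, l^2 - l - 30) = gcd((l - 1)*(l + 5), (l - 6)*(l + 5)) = l + 5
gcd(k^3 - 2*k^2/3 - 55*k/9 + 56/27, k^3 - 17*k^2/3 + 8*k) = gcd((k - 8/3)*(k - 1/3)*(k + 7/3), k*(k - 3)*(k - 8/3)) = k - 8/3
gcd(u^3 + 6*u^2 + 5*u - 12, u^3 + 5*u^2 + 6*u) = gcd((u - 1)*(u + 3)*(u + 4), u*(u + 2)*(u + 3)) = u + 3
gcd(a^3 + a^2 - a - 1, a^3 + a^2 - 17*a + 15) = a - 1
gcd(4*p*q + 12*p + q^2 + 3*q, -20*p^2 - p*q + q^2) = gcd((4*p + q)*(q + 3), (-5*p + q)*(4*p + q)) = 4*p + q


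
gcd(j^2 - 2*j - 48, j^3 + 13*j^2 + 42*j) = j + 6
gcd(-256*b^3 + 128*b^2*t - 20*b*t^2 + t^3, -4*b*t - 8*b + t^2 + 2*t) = -4*b + t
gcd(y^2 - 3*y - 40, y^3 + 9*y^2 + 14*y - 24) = 1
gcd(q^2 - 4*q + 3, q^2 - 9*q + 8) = q - 1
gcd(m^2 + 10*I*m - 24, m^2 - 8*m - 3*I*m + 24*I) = 1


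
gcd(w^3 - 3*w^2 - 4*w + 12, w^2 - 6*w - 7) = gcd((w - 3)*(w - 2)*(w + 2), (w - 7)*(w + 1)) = 1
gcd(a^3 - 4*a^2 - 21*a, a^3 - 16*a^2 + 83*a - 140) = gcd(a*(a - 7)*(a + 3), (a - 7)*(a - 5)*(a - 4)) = a - 7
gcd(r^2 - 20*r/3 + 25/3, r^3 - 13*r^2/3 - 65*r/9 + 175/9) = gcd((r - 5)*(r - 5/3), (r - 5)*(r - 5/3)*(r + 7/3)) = r^2 - 20*r/3 + 25/3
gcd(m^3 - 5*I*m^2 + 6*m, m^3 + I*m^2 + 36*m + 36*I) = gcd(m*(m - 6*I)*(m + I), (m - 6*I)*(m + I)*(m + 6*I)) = m^2 - 5*I*m + 6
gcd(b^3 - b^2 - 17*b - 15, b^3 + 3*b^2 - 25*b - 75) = b^2 - 2*b - 15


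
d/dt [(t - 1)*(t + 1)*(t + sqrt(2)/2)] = 3*t^2 + sqrt(2)*t - 1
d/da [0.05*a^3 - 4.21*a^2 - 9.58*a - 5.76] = 0.15*a^2 - 8.42*a - 9.58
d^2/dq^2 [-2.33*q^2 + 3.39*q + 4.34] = -4.66000000000000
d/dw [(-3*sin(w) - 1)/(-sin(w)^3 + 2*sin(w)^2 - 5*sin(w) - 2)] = (-6*sin(w)^3 + 3*sin(w)^2 + 4*sin(w) + 1)*cos(w)/(sin(w)^3 - 2*sin(w)^2 + 5*sin(w) + 2)^2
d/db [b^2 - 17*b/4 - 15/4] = 2*b - 17/4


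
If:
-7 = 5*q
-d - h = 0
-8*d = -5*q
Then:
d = -7/8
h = 7/8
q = -7/5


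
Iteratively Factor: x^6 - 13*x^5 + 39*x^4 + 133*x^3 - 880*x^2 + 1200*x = (x)*(x^5 - 13*x^4 + 39*x^3 + 133*x^2 - 880*x + 1200) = x*(x + 4)*(x^4 - 17*x^3 + 107*x^2 - 295*x + 300) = x*(x - 4)*(x + 4)*(x^3 - 13*x^2 + 55*x - 75) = x*(x - 5)*(x - 4)*(x + 4)*(x^2 - 8*x + 15) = x*(x - 5)*(x - 4)*(x - 3)*(x + 4)*(x - 5)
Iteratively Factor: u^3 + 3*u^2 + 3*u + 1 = (u + 1)*(u^2 + 2*u + 1) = (u + 1)^2*(u + 1)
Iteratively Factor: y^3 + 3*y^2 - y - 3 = (y + 3)*(y^2 - 1) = (y + 1)*(y + 3)*(y - 1)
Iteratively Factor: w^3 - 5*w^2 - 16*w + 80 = (w + 4)*(w^2 - 9*w + 20) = (w - 4)*(w + 4)*(w - 5)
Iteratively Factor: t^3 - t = (t)*(t^2 - 1) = t*(t + 1)*(t - 1)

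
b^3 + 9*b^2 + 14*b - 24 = (b - 1)*(b + 4)*(b + 6)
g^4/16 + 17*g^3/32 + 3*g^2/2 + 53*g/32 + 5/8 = (g/4 + 1/4)*(g/4 + 1)*(g + 1)*(g + 5/2)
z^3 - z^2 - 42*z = z*(z - 7)*(z + 6)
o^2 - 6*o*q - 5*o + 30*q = (o - 5)*(o - 6*q)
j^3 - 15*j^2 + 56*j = j*(j - 8)*(j - 7)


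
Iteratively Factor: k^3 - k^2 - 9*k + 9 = (k - 1)*(k^2 - 9) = (k - 3)*(k - 1)*(k + 3)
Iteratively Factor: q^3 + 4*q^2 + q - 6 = (q + 3)*(q^2 + q - 2) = (q - 1)*(q + 3)*(q + 2)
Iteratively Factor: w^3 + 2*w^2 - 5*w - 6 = (w + 1)*(w^2 + w - 6) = (w - 2)*(w + 1)*(w + 3)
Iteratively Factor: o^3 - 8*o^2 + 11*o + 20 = (o - 5)*(o^2 - 3*o - 4) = (o - 5)*(o + 1)*(o - 4)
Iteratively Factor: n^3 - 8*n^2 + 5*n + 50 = (n + 2)*(n^2 - 10*n + 25) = (n - 5)*(n + 2)*(n - 5)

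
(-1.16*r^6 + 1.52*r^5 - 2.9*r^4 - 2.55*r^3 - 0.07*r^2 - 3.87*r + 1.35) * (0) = 0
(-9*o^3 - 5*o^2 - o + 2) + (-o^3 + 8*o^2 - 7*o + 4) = -10*o^3 + 3*o^2 - 8*o + 6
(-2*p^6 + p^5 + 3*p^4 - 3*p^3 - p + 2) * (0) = 0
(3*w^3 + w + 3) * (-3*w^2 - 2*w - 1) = -9*w^5 - 6*w^4 - 6*w^3 - 11*w^2 - 7*w - 3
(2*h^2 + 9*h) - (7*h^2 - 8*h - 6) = -5*h^2 + 17*h + 6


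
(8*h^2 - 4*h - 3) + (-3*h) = 8*h^2 - 7*h - 3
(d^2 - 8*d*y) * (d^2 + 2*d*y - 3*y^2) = d^4 - 6*d^3*y - 19*d^2*y^2 + 24*d*y^3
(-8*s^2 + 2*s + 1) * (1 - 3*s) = 24*s^3 - 14*s^2 - s + 1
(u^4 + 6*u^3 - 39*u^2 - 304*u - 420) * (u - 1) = u^5 + 5*u^4 - 45*u^3 - 265*u^2 - 116*u + 420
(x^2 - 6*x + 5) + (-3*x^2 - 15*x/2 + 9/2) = -2*x^2 - 27*x/2 + 19/2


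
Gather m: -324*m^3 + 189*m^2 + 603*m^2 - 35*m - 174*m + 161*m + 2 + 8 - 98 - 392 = -324*m^3 + 792*m^2 - 48*m - 480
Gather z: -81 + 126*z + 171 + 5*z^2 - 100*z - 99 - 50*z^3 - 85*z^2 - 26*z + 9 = -50*z^3 - 80*z^2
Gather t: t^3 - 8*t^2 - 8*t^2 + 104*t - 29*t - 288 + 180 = t^3 - 16*t^2 + 75*t - 108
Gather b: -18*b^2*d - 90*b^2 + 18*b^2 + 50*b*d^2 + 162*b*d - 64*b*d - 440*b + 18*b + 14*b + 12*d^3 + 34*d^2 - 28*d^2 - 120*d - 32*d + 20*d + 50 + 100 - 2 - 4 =b^2*(-18*d - 72) + b*(50*d^2 + 98*d - 408) + 12*d^3 + 6*d^2 - 132*d + 144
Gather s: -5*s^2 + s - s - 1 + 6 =5 - 5*s^2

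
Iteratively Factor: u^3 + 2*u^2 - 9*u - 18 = (u + 2)*(u^2 - 9) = (u - 3)*(u + 2)*(u + 3)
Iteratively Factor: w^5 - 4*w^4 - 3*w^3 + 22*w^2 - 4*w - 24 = (w - 2)*(w^4 - 2*w^3 - 7*w^2 + 8*w + 12) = (w - 3)*(w - 2)*(w^3 + w^2 - 4*w - 4) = (w - 3)*(w - 2)^2*(w^2 + 3*w + 2) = (w - 3)*(w - 2)^2*(w + 1)*(w + 2)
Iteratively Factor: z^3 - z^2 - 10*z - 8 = (z + 2)*(z^2 - 3*z - 4) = (z - 4)*(z + 2)*(z + 1)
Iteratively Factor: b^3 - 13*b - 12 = (b + 1)*(b^2 - b - 12) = (b + 1)*(b + 3)*(b - 4)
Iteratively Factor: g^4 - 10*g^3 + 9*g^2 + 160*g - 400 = (g + 4)*(g^3 - 14*g^2 + 65*g - 100) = (g - 5)*(g + 4)*(g^2 - 9*g + 20) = (g - 5)^2*(g + 4)*(g - 4)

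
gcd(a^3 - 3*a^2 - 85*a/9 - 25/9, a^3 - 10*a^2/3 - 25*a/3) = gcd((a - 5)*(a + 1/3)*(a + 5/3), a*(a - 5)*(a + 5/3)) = a^2 - 10*a/3 - 25/3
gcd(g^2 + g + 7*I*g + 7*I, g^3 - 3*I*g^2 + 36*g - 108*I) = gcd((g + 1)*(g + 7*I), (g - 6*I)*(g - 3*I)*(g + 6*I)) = 1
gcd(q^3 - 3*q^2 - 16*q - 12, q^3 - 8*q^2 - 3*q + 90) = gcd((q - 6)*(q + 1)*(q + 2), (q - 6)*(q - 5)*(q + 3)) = q - 6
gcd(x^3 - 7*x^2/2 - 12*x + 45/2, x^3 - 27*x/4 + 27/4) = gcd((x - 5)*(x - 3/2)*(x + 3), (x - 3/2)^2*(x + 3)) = x^2 + 3*x/2 - 9/2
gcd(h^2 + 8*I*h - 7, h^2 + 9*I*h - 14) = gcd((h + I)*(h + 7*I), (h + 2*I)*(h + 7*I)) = h + 7*I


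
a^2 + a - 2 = (a - 1)*(a + 2)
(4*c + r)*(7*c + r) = 28*c^2 + 11*c*r + r^2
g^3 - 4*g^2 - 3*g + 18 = (g - 3)^2*(g + 2)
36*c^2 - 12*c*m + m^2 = (-6*c + m)^2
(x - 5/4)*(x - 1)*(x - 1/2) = x^3 - 11*x^2/4 + 19*x/8 - 5/8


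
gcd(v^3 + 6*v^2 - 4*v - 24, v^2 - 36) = v + 6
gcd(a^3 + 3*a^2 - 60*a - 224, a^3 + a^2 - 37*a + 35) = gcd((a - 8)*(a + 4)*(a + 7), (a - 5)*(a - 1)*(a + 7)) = a + 7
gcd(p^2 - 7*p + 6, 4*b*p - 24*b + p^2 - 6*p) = p - 6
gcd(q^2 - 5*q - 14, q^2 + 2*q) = q + 2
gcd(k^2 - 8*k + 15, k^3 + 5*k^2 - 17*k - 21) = k - 3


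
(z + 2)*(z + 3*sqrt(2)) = z^2 + 2*z + 3*sqrt(2)*z + 6*sqrt(2)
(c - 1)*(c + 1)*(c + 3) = c^3 + 3*c^2 - c - 3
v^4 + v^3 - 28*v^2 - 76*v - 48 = (v - 6)*(v + 1)*(v + 2)*(v + 4)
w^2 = w^2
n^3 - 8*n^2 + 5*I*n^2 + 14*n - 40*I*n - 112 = (n - 8)*(n - 2*I)*(n + 7*I)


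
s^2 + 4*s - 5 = (s - 1)*(s + 5)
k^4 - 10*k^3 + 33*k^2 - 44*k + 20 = (k - 5)*(k - 2)^2*(k - 1)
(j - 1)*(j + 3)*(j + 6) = j^3 + 8*j^2 + 9*j - 18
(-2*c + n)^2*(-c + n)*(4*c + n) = -16*c^4 + 28*c^3*n - 12*c^2*n^2 - c*n^3 + n^4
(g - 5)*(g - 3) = g^2 - 8*g + 15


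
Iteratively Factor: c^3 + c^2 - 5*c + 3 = (c - 1)*(c^2 + 2*c - 3) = (c - 1)*(c + 3)*(c - 1)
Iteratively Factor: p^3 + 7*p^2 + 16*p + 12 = (p + 2)*(p^2 + 5*p + 6) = (p + 2)*(p + 3)*(p + 2)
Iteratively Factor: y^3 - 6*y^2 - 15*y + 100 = (y + 4)*(y^2 - 10*y + 25) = (y - 5)*(y + 4)*(y - 5)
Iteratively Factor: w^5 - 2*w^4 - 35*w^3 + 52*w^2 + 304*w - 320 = (w - 1)*(w^4 - w^3 - 36*w^2 + 16*w + 320) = (w - 1)*(w + 4)*(w^3 - 5*w^2 - 16*w + 80) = (w - 5)*(w - 1)*(w + 4)*(w^2 - 16) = (w - 5)*(w - 4)*(w - 1)*(w + 4)*(w + 4)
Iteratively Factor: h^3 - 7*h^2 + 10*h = (h - 2)*(h^2 - 5*h) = (h - 5)*(h - 2)*(h)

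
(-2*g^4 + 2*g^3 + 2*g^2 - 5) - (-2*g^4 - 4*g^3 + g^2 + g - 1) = 6*g^3 + g^2 - g - 4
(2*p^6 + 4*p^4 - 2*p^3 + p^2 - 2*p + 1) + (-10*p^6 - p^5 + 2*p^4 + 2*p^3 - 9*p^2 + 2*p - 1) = -8*p^6 - p^5 + 6*p^4 - 8*p^2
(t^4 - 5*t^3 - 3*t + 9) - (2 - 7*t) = t^4 - 5*t^3 + 4*t + 7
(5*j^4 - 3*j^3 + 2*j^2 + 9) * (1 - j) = -5*j^5 + 8*j^4 - 5*j^3 + 2*j^2 - 9*j + 9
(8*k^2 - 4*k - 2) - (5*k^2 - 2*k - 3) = 3*k^2 - 2*k + 1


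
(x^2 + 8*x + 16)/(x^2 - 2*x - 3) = (x^2 + 8*x + 16)/(x^2 - 2*x - 3)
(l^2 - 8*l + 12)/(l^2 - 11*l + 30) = (l - 2)/(l - 5)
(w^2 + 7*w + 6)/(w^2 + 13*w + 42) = (w + 1)/(w + 7)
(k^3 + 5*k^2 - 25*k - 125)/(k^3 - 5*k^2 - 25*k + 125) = (k + 5)/(k - 5)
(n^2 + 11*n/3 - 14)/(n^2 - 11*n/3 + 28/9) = 3*(n + 6)/(3*n - 4)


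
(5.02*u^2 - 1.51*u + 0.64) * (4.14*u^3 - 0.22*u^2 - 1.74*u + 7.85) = 20.7828*u^5 - 7.3558*u^4 - 5.753*u^3 + 41.8936*u^2 - 12.9671*u + 5.024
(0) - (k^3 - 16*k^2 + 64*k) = -k^3 + 16*k^2 - 64*k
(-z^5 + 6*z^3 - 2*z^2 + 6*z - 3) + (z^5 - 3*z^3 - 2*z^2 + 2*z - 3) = 3*z^3 - 4*z^2 + 8*z - 6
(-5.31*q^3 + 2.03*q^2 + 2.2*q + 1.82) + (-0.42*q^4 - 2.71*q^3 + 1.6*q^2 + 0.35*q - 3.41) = -0.42*q^4 - 8.02*q^3 + 3.63*q^2 + 2.55*q - 1.59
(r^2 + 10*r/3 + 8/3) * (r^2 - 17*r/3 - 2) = r^4 - 7*r^3/3 - 164*r^2/9 - 196*r/9 - 16/3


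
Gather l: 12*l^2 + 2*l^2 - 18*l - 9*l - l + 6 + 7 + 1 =14*l^2 - 28*l + 14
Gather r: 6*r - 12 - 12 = 6*r - 24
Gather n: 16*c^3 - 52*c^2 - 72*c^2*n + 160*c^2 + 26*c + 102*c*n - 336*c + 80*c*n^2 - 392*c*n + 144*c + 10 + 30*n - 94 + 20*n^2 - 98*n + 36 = 16*c^3 + 108*c^2 - 166*c + n^2*(80*c + 20) + n*(-72*c^2 - 290*c - 68) - 48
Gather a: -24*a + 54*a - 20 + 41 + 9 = 30*a + 30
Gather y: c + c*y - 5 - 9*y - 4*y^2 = c - 4*y^2 + y*(c - 9) - 5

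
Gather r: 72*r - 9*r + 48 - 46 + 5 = 63*r + 7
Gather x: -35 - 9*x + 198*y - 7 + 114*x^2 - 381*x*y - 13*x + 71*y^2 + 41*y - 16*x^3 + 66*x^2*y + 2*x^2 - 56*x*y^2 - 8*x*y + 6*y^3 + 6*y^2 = -16*x^3 + x^2*(66*y + 116) + x*(-56*y^2 - 389*y - 22) + 6*y^3 + 77*y^2 + 239*y - 42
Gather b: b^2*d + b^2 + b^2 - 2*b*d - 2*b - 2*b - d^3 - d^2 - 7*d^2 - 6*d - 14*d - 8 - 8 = b^2*(d + 2) + b*(-2*d - 4) - d^3 - 8*d^2 - 20*d - 16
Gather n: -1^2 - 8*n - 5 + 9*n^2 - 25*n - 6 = 9*n^2 - 33*n - 12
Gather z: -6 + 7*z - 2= 7*z - 8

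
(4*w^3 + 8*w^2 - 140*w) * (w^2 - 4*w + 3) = 4*w^5 - 8*w^4 - 160*w^3 + 584*w^2 - 420*w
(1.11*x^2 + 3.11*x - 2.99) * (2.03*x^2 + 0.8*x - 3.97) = 2.2533*x^4 + 7.2013*x^3 - 7.9884*x^2 - 14.7387*x + 11.8703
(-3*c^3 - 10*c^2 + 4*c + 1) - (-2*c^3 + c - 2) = -c^3 - 10*c^2 + 3*c + 3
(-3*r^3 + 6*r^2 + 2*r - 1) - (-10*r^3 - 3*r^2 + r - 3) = 7*r^3 + 9*r^2 + r + 2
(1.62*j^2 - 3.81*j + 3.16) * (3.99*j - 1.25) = 6.4638*j^3 - 17.2269*j^2 + 17.3709*j - 3.95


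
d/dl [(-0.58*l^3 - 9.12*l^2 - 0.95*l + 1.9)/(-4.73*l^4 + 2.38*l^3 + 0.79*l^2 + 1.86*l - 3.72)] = l*(-2.7434*l^5 - 86.2752*l^4 + 7.76689999999999*l^3 + 38.3124*l^2 - 23.3059*l + 64.8508)/(22.3729*l^8 - 22.5148*l^7 - 1.809*l^6 - 13.8352*l^5 + 44.6689*l^4 - 14.7684*l^3 - 2.418*l^2 - 13.8384*l + 13.8384)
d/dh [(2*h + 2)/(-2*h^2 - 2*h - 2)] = (-h^2 - h + (h + 1)*(2*h + 1) - 1)/(h^2 + h + 1)^2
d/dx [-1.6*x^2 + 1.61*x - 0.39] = 1.61 - 3.2*x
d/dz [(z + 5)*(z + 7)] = 2*z + 12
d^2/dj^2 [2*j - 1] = 0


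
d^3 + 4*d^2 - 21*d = d*(d - 3)*(d + 7)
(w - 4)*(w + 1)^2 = w^3 - 2*w^2 - 7*w - 4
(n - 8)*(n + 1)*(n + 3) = n^3 - 4*n^2 - 29*n - 24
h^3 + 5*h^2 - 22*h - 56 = (h - 4)*(h + 2)*(h + 7)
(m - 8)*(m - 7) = m^2 - 15*m + 56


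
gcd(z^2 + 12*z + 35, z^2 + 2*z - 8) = 1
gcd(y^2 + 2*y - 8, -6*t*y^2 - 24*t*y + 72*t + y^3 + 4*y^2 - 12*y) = y - 2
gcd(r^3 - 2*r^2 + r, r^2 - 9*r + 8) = r - 1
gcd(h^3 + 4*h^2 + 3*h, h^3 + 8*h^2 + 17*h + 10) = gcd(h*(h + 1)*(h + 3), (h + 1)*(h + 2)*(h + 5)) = h + 1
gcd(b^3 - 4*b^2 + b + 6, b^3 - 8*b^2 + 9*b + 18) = b^2 - 2*b - 3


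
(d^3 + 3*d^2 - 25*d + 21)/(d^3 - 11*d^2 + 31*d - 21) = (d + 7)/(d - 7)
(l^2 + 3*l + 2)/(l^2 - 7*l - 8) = (l + 2)/(l - 8)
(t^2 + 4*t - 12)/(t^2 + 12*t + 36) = (t - 2)/(t + 6)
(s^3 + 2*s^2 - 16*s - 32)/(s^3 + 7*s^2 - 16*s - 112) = (s + 2)/(s + 7)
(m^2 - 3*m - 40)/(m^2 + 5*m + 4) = (m^2 - 3*m - 40)/(m^2 + 5*m + 4)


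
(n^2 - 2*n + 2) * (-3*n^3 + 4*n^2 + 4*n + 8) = -3*n^5 + 10*n^4 - 10*n^3 + 8*n^2 - 8*n + 16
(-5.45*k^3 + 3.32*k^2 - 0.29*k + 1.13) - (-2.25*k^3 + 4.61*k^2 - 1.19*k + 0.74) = -3.2*k^3 - 1.29*k^2 + 0.9*k + 0.39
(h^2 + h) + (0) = h^2 + h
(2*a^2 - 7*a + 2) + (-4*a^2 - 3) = -2*a^2 - 7*a - 1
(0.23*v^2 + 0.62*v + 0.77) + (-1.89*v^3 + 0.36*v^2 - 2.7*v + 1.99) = -1.89*v^3 + 0.59*v^2 - 2.08*v + 2.76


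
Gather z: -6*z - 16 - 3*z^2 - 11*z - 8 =-3*z^2 - 17*z - 24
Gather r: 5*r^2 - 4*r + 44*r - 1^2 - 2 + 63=5*r^2 + 40*r + 60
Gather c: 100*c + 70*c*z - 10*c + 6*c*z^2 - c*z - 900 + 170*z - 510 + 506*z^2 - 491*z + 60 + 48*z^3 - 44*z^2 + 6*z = c*(6*z^2 + 69*z + 90) + 48*z^3 + 462*z^2 - 315*z - 1350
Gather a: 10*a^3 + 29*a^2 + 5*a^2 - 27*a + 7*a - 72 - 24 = 10*a^3 + 34*a^2 - 20*a - 96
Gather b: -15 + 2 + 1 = -12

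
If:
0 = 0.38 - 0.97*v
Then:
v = 0.39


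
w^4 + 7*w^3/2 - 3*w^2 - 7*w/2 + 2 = (w - 1)*(w - 1/2)*(w + 1)*(w + 4)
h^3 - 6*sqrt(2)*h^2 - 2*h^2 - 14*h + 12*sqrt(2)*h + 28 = (h - 2)*(h - 7*sqrt(2))*(h + sqrt(2))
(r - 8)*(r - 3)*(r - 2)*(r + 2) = r^4 - 11*r^3 + 20*r^2 + 44*r - 96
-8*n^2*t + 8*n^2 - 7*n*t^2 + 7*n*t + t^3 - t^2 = (-8*n + t)*(n + t)*(t - 1)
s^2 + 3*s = s*(s + 3)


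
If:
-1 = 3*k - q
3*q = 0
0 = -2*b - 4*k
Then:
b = 2/3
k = -1/3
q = 0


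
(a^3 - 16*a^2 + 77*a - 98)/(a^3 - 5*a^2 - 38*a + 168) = (a^2 - 9*a + 14)/(a^2 + 2*a - 24)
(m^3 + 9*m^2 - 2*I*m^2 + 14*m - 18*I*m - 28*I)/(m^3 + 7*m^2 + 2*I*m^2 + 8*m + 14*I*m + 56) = (m + 2)/(m + 4*I)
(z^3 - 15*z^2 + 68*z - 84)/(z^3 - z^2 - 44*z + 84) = (z - 7)/(z + 7)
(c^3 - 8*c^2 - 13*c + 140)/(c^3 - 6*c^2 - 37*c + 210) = (c + 4)/(c + 6)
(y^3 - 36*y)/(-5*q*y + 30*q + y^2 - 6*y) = y*(y + 6)/(-5*q + y)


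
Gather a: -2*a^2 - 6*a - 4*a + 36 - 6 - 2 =-2*a^2 - 10*a + 28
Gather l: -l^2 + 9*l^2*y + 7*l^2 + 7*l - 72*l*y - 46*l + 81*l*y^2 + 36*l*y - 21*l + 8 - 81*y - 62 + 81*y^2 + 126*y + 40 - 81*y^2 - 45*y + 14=l^2*(9*y + 6) + l*(81*y^2 - 36*y - 60)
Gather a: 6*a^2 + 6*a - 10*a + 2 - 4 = 6*a^2 - 4*a - 2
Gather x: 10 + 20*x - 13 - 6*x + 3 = 14*x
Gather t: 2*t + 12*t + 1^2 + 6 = 14*t + 7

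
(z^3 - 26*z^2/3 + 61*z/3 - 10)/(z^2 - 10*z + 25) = (z^2 - 11*z/3 + 2)/(z - 5)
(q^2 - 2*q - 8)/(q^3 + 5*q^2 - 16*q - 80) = (q + 2)/(q^2 + 9*q + 20)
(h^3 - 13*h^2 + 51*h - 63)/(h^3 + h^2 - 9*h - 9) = (h^2 - 10*h + 21)/(h^2 + 4*h + 3)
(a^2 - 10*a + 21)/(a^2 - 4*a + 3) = (a - 7)/(a - 1)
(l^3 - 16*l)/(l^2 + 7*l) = (l^2 - 16)/(l + 7)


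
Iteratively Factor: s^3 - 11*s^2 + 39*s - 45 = (s - 3)*(s^2 - 8*s + 15) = (s - 5)*(s - 3)*(s - 3)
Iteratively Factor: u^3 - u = (u)*(u^2 - 1) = u*(u - 1)*(u + 1)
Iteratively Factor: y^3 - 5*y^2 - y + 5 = (y - 1)*(y^2 - 4*y - 5) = (y - 5)*(y - 1)*(y + 1)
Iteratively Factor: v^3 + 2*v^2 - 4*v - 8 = (v + 2)*(v^2 - 4) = (v + 2)^2*(v - 2)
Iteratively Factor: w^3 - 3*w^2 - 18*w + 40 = (w - 5)*(w^2 + 2*w - 8) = (w - 5)*(w - 2)*(w + 4)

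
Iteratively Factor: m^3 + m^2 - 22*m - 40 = (m - 5)*(m^2 + 6*m + 8) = (m - 5)*(m + 4)*(m + 2)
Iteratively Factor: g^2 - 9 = (g - 3)*(g + 3)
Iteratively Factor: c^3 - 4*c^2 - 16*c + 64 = (c - 4)*(c^2 - 16) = (c - 4)*(c + 4)*(c - 4)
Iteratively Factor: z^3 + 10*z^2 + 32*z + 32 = (z + 4)*(z^2 + 6*z + 8) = (z + 4)^2*(z + 2)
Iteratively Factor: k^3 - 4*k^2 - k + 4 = (k - 4)*(k^2 - 1) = (k - 4)*(k - 1)*(k + 1)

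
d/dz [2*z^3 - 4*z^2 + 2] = 2*z*(3*z - 4)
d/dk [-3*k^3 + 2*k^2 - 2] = k*(4 - 9*k)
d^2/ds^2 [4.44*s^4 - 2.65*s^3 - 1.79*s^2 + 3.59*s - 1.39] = 53.28*s^2 - 15.9*s - 3.58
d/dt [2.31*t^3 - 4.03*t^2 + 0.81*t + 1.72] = 6.93*t^2 - 8.06*t + 0.81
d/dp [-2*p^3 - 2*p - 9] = -6*p^2 - 2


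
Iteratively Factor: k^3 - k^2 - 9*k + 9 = (k - 1)*(k^2 - 9) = (k - 3)*(k - 1)*(k + 3)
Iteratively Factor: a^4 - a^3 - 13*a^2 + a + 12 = (a + 1)*(a^3 - 2*a^2 - 11*a + 12) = (a + 1)*(a + 3)*(a^2 - 5*a + 4) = (a - 1)*(a + 1)*(a + 3)*(a - 4)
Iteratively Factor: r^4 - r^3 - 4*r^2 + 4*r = (r + 2)*(r^3 - 3*r^2 + 2*r) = (r - 1)*(r + 2)*(r^2 - 2*r) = r*(r - 1)*(r + 2)*(r - 2)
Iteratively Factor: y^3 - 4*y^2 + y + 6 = (y - 3)*(y^2 - y - 2) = (y - 3)*(y + 1)*(y - 2)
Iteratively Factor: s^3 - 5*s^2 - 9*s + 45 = (s - 5)*(s^2 - 9) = (s - 5)*(s - 3)*(s + 3)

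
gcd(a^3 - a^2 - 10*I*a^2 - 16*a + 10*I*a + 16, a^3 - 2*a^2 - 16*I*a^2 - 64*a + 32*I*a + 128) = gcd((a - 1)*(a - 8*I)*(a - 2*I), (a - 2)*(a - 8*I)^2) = a - 8*I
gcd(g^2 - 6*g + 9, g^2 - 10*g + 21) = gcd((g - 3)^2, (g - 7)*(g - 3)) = g - 3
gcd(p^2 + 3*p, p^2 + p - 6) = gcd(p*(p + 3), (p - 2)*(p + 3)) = p + 3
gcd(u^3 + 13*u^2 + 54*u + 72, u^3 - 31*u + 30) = u + 6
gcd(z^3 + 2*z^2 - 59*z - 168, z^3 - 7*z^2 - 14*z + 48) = z^2 - 5*z - 24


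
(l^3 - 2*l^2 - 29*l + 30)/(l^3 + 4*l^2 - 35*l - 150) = (l - 1)/(l + 5)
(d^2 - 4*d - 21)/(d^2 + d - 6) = (d - 7)/(d - 2)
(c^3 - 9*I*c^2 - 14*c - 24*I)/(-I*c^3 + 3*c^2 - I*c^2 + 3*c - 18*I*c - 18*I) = (I*c^3 + 9*c^2 - 14*I*c + 24)/(c^3 + c^2*(1 + 3*I) + 3*c*(6 + I) + 18)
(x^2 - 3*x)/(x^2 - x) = (x - 3)/(x - 1)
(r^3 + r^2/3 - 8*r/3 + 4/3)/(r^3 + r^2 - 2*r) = (r - 2/3)/r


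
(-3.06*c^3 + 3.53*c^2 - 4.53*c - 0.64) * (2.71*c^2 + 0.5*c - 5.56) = -8.2926*c^5 + 8.0363*c^4 + 6.5023*c^3 - 23.6262*c^2 + 24.8668*c + 3.5584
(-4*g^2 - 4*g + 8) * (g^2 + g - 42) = -4*g^4 - 8*g^3 + 172*g^2 + 176*g - 336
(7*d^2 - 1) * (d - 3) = 7*d^3 - 21*d^2 - d + 3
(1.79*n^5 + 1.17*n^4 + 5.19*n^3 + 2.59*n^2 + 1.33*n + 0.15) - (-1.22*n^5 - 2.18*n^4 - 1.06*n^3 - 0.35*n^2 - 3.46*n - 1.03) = 3.01*n^5 + 3.35*n^4 + 6.25*n^3 + 2.94*n^2 + 4.79*n + 1.18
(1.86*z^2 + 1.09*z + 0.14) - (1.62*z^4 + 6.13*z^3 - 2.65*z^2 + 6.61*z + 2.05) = -1.62*z^4 - 6.13*z^3 + 4.51*z^2 - 5.52*z - 1.91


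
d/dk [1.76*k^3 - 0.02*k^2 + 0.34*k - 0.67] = 5.28*k^2 - 0.04*k + 0.34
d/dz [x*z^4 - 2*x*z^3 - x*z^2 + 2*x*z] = 2*x*(2*z^3 - 3*z^2 - z + 1)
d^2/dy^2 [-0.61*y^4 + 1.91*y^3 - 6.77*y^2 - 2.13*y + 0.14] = -7.32*y^2 + 11.46*y - 13.54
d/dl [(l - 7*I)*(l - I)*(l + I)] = 3*l^2 - 14*I*l + 1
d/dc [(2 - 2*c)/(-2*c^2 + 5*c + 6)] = 2*(-2*c^2 + 4*c - 11)/(4*c^4 - 20*c^3 + c^2 + 60*c + 36)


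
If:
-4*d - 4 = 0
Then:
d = -1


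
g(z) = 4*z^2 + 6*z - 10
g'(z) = 8*z + 6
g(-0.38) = -11.70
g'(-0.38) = 2.96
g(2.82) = 38.73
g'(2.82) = 28.56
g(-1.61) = -9.29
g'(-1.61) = -6.88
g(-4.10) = 32.64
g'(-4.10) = -26.80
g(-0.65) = -12.21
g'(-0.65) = 0.80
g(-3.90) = 27.44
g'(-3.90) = -25.20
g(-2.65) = 2.19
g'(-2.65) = -15.20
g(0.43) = -6.68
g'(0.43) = 9.44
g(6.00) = 170.00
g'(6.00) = 54.00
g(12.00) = 638.00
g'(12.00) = 102.00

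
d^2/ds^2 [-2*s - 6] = 0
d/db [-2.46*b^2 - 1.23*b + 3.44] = -4.92*b - 1.23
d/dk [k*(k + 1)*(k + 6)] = 3*k^2 + 14*k + 6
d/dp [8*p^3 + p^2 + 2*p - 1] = 24*p^2 + 2*p + 2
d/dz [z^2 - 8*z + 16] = 2*z - 8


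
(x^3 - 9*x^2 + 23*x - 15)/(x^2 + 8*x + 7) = (x^3 - 9*x^2 + 23*x - 15)/(x^2 + 8*x + 7)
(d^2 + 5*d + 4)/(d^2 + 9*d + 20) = (d + 1)/(d + 5)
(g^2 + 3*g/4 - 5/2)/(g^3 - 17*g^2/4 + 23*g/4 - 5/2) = (g + 2)/(g^2 - 3*g + 2)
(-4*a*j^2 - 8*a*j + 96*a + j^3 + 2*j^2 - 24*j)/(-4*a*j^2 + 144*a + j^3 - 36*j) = (j - 4)/(j - 6)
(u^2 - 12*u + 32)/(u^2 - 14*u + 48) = (u - 4)/(u - 6)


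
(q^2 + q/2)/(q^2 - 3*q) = (q + 1/2)/(q - 3)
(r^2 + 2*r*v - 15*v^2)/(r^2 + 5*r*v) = (r - 3*v)/r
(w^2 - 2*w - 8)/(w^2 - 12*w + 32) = (w + 2)/(w - 8)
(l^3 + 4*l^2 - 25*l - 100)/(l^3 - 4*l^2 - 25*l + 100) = (l + 4)/(l - 4)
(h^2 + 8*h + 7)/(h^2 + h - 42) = (h + 1)/(h - 6)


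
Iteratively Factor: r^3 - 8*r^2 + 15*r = (r)*(r^2 - 8*r + 15) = r*(r - 5)*(r - 3)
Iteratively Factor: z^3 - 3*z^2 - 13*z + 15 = (z - 5)*(z^2 + 2*z - 3) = (z - 5)*(z + 3)*(z - 1)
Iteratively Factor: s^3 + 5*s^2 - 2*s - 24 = (s + 4)*(s^2 + s - 6) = (s + 3)*(s + 4)*(s - 2)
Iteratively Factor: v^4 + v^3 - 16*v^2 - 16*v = (v - 4)*(v^3 + 5*v^2 + 4*v) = (v - 4)*(v + 4)*(v^2 + v) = v*(v - 4)*(v + 4)*(v + 1)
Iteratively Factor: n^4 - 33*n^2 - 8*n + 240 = (n - 5)*(n^3 + 5*n^2 - 8*n - 48) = (n - 5)*(n - 3)*(n^2 + 8*n + 16) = (n - 5)*(n - 3)*(n + 4)*(n + 4)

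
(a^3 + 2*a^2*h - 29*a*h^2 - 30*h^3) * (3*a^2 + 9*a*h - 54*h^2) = 3*a^5 + 15*a^4*h - 123*a^3*h^2 - 459*a^2*h^3 + 1296*a*h^4 + 1620*h^5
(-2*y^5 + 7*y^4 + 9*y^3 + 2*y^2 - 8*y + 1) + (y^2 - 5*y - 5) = -2*y^5 + 7*y^4 + 9*y^3 + 3*y^2 - 13*y - 4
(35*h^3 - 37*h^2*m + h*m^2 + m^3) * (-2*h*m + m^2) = -70*h^4*m + 109*h^3*m^2 - 39*h^2*m^3 - h*m^4 + m^5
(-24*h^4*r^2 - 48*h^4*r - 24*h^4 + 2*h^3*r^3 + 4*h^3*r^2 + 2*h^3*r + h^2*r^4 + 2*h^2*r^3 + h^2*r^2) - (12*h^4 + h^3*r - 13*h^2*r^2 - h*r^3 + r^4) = -24*h^4*r^2 - 48*h^4*r - 36*h^4 + 2*h^3*r^3 + 4*h^3*r^2 + h^3*r + h^2*r^4 + 2*h^2*r^3 + 14*h^2*r^2 + h*r^3 - r^4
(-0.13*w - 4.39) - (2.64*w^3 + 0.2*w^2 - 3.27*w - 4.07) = -2.64*w^3 - 0.2*w^2 + 3.14*w - 0.319999999999999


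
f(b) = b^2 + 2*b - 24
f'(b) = 2*b + 2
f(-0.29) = -24.50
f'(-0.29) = 1.42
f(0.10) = -23.79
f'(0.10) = 2.20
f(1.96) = -16.24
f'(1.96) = 5.92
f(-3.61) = -18.19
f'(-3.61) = -5.22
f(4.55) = 5.80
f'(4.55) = 11.10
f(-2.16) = -23.65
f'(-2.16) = -2.32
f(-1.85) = -24.28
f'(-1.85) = -1.70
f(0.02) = -23.96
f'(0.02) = 2.04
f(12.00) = 144.00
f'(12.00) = 26.00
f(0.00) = -24.00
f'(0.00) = 2.00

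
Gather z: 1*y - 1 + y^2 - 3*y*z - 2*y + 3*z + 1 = y^2 - y + z*(3 - 3*y)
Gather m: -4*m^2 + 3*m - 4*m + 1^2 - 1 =-4*m^2 - m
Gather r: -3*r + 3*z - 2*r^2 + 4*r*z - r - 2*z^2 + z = -2*r^2 + r*(4*z - 4) - 2*z^2 + 4*z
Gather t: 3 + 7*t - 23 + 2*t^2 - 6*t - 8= 2*t^2 + t - 28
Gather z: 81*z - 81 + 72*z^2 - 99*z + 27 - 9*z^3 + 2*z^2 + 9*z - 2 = -9*z^3 + 74*z^2 - 9*z - 56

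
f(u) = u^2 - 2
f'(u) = 2*u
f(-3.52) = 10.39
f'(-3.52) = -7.04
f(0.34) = -1.88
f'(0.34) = 0.68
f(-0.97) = -1.06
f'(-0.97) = -1.94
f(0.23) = -1.95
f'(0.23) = 0.46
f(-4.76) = 20.66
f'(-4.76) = -9.52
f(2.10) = 2.41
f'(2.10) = 4.20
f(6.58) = 41.30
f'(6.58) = 13.16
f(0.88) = -1.23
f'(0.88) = 1.76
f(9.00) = 79.00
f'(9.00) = 18.00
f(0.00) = -2.00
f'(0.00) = 0.00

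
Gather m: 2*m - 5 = 2*m - 5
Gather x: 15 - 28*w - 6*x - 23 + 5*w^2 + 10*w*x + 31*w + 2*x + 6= 5*w^2 + 3*w + x*(10*w - 4) - 2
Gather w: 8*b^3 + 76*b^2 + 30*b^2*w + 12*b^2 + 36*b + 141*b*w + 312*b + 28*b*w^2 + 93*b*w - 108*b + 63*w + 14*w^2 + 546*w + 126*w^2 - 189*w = 8*b^3 + 88*b^2 + 240*b + w^2*(28*b + 140) + w*(30*b^2 + 234*b + 420)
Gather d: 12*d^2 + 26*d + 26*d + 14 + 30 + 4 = 12*d^2 + 52*d + 48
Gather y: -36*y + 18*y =-18*y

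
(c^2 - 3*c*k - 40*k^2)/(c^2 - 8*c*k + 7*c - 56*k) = (c + 5*k)/(c + 7)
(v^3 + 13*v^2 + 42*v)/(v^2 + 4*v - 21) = v*(v + 6)/(v - 3)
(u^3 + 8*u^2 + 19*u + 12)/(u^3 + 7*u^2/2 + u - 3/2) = 2*(u + 4)/(2*u - 1)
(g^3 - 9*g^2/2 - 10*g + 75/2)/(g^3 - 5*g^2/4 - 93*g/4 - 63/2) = 2*(2*g^2 - 15*g + 25)/(4*g^2 - 17*g - 42)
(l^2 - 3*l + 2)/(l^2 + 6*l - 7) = (l - 2)/(l + 7)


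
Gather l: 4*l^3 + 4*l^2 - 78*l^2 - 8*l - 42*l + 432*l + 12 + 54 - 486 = 4*l^3 - 74*l^2 + 382*l - 420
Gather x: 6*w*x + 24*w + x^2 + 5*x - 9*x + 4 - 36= 24*w + x^2 + x*(6*w - 4) - 32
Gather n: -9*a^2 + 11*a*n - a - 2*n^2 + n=-9*a^2 - a - 2*n^2 + n*(11*a + 1)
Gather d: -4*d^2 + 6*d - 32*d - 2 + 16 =-4*d^2 - 26*d + 14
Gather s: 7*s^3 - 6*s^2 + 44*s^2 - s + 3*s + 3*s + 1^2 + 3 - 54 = 7*s^3 + 38*s^2 + 5*s - 50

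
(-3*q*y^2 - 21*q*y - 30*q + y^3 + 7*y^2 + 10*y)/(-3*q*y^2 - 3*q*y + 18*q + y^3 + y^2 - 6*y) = (y^2 + 7*y + 10)/(y^2 + y - 6)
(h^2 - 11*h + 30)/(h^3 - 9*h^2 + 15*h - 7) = (h^2 - 11*h + 30)/(h^3 - 9*h^2 + 15*h - 7)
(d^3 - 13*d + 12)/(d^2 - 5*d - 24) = (-d^3 + 13*d - 12)/(-d^2 + 5*d + 24)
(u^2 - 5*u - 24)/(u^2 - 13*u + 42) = (u^2 - 5*u - 24)/(u^2 - 13*u + 42)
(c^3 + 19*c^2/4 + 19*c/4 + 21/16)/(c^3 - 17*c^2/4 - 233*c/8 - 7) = (8*c^2 + 10*c + 3)/(2*(4*c^2 - 31*c - 8))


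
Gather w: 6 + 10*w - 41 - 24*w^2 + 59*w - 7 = -24*w^2 + 69*w - 42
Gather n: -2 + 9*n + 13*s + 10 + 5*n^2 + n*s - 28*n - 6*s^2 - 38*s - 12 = 5*n^2 + n*(s - 19) - 6*s^2 - 25*s - 4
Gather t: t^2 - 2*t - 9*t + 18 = t^2 - 11*t + 18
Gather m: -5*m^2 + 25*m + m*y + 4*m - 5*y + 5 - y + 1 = -5*m^2 + m*(y + 29) - 6*y + 6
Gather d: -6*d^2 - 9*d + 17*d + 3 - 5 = -6*d^2 + 8*d - 2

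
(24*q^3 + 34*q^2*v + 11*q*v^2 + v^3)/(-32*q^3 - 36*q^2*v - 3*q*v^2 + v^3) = (-6*q - v)/(8*q - v)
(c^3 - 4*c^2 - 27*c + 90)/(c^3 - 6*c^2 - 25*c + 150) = (c - 3)/(c - 5)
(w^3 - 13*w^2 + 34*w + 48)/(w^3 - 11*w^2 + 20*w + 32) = (w - 6)/(w - 4)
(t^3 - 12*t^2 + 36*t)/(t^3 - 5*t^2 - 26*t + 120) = t*(t - 6)/(t^2 + t - 20)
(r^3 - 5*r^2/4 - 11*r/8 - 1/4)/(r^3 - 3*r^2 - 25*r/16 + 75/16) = 2*(8*r^3 - 10*r^2 - 11*r - 2)/(16*r^3 - 48*r^2 - 25*r + 75)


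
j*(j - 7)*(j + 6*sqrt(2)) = j^3 - 7*j^2 + 6*sqrt(2)*j^2 - 42*sqrt(2)*j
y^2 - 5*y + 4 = (y - 4)*(y - 1)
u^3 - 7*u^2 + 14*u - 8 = (u - 4)*(u - 2)*(u - 1)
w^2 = w^2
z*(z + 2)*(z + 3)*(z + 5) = z^4 + 10*z^3 + 31*z^2 + 30*z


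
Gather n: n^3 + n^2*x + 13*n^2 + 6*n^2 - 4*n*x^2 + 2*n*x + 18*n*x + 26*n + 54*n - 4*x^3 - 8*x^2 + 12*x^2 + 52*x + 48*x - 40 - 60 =n^3 + n^2*(x + 19) + n*(-4*x^2 + 20*x + 80) - 4*x^3 + 4*x^2 + 100*x - 100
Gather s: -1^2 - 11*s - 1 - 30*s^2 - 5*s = -30*s^2 - 16*s - 2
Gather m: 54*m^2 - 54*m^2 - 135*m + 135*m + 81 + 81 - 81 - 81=0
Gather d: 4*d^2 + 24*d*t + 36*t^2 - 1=4*d^2 + 24*d*t + 36*t^2 - 1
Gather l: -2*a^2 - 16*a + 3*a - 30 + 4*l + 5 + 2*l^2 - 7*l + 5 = -2*a^2 - 13*a + 2*l^2 - 3*l - 20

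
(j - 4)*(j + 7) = j^2 + 3*j - 28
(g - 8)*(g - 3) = g^2 - 11*g + 24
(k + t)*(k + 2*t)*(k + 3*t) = k^3 + 6*k^2*t + 11*k*t^2 + 6*t^3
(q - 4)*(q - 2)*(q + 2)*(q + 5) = q^4 + q^3 - 24*q^2 - 4*q + 80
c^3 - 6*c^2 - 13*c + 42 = (c - 7)*(c - 2)*(c + 3)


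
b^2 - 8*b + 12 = (b - 6)*(b - 2)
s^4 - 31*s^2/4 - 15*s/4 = s*(s - 3)*(s + 1/2)*(s + 5/2)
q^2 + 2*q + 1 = (q + 1)^2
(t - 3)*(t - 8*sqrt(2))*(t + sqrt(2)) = t^3 - 7*sqrt(2)*t^2 - 3*t^2 - 16*t + 21*sqrt(2)*t + 48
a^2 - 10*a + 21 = (a - 7)*(a - 3)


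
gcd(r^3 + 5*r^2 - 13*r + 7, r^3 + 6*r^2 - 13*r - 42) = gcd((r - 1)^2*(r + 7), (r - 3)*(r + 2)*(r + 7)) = r + 7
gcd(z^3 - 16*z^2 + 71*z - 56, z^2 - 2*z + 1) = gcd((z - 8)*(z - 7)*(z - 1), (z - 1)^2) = z - 1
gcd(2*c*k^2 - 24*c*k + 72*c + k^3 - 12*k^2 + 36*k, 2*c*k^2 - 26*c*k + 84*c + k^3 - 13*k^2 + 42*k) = 2*c*k - 12*c + k^2 - 6*k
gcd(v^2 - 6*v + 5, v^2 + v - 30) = v - 5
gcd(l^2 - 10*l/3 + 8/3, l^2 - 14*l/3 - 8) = 1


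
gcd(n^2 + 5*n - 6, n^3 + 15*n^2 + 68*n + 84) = n + 6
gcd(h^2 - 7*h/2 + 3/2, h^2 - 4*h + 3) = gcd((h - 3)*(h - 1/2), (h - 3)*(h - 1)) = h - 3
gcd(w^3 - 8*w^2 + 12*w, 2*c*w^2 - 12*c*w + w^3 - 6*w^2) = w^2 - 6*w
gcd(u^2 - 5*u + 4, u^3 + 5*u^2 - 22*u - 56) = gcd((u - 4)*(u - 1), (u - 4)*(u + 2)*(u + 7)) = u - 4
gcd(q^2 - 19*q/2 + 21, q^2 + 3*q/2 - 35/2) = q - 7/2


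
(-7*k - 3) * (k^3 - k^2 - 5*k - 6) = -7*k^4 + 4*k^3 + 38*k^2 + 57*k + 18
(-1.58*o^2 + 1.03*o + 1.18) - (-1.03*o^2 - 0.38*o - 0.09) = -0.55*o^2 + 1.41*o + 1.27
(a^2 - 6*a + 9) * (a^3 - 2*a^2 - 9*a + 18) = a^5 - 8*a^4 + 12*a^3 + 54*a^2 - 189*a + 162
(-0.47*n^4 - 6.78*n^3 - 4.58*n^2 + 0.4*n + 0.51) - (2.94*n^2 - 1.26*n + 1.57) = -0.47*n^4 - 6.78*n^3 - 7.52*n^2 + 1.66*n - 1.06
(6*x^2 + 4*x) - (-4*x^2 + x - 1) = 10*x^2 + 3*x + 1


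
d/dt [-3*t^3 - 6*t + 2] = -9*t^2 - 6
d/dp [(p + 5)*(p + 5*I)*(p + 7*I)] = 3*p^2 + p*(10 + 24*I) - 35 + 60*I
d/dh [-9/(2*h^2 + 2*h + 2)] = 9*(2*h + 1)/(2*(h^2 + h + 1)^2)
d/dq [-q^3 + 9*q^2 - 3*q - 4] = -3*q^2 + 18*q - 3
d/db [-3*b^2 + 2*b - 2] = 2 - 6*b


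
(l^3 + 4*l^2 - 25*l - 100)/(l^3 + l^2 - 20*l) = (l^2 - l - 20)/(l*(l - 4))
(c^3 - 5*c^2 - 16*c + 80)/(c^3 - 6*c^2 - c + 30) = (c^2 - 16)/(c^2 - c - 6)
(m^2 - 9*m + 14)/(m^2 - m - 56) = (-m^2 + 9*m - 14)/(-m^2 + m + 56)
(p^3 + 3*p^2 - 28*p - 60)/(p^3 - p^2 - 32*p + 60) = (p + 2)/(p - 2)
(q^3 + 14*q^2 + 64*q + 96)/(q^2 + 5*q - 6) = (q^2 + 8*q + 16)/(q - 1)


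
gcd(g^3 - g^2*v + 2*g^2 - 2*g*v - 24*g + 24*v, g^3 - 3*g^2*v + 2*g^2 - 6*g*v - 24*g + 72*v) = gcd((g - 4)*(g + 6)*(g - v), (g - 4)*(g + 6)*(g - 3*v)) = g^2 + 2*g - 24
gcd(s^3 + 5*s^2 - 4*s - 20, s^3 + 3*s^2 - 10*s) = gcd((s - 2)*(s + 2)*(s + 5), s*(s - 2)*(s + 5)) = s^2 + 3*s - 10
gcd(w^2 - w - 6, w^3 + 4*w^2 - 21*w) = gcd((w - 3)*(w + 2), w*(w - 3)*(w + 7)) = w - 3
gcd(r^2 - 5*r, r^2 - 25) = r - 5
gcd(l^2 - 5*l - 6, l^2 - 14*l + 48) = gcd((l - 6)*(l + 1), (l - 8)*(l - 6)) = l - 6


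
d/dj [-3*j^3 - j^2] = j*(-9*j - 2)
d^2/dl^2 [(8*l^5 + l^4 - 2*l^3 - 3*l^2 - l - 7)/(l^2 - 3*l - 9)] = 2*(24*l^7 - 191*l^6 - 225*l^5 + 3240*l^4 + 6650*l^3 + 222*l^2 - 450*l - 342)/(l^6 - 9*l^5 + 135*l^3 - 729*l - 729)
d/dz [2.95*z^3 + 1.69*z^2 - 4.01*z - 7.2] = 8.85*z^2 + 3.38*z - 4.01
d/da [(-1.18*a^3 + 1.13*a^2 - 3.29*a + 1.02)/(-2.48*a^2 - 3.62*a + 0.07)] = (2.9264*a^4 + 8.5432*a^3 - 12.4976*a^2 + 5.2174*a + 3.4621)/(6.1504*a^4 + 17.9552*a^3 + 12.7572*a^2 - 0.5068*a + 0.0049)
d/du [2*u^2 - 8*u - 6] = 4*u - 8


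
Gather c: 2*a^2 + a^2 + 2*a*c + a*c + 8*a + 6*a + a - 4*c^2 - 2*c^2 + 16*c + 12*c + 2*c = 3*a^2 + 15*a - 6*c^2 + c*(3*a + 30)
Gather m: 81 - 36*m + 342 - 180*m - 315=108 - 216*m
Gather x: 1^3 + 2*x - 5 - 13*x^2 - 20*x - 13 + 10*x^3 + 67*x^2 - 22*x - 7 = 10*x^3 + 54*x^2 - 40*x - 24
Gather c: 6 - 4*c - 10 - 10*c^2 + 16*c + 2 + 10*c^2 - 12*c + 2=0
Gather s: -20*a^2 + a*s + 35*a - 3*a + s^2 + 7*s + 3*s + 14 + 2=-20*a^2 + 32*a + s^2 + s*(a + 10) + 16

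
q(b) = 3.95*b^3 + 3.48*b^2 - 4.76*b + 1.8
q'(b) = 11.85*b^2 + 6.96*b - 4.76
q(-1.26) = 5.42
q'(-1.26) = 5.28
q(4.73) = 475.15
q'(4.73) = 293.28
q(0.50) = 0.78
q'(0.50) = 1.68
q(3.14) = 143.45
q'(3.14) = 133.93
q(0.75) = 1.85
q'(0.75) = 7.13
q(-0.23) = 3.03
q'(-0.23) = -5.73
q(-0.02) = 1.90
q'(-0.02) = -4.89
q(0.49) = 0.77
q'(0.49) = 1.50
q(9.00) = 3120.39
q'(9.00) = 1017.73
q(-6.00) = -697.56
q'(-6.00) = 380.08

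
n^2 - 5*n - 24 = (n - 8)*(n + 3)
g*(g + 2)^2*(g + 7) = g^4 + 11*g^3 + 32*g^2 + 28*g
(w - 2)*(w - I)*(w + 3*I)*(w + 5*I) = w^4 - 2*w^3 + 7*I*w^3 - 7*w^2 - 14*I*w^2 + 14*w + 15*I*w - 30*I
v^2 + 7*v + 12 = (v + 3)*(v + 4)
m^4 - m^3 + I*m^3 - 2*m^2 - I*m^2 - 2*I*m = m*(m - 2)*(m + 1)*(m + I)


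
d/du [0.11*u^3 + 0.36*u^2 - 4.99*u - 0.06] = 0.33*u^2 + 0.72*u - 4.99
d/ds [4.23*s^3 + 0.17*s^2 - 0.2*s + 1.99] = 12.69*s^2 + 0.34*s - 0.2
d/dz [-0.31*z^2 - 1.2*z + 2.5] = -0.62*z - 1.2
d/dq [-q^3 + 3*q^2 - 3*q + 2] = -3*q^2 + 6*q - 3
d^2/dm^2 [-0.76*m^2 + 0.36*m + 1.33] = -1.52000000000000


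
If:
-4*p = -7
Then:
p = 7/4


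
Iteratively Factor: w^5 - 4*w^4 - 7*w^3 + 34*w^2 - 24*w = (w - 4)*(w^4 - 7*w^2 + 6*w) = (w - 4)*(w - 1)*(w^3 + w^2 - 6*w) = (w - 4)*(w - 2)*(w - 1)*(w^2 + 3*w) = w*(w - 4)*(w - 2)*(w - 1)*(w + 3)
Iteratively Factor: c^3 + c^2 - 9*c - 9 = (c - 3)*(c^2 + 4*c + 3) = (c - 3)*(c + 3)*(c + 1)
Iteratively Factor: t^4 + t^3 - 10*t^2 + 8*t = (t - 1)*(t^3 + 2*t^2 - 8*t) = (t - 1)*(t + 4)*(t^2 - 2*t) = t*(t - 1)*(t + 4)*(t - 2)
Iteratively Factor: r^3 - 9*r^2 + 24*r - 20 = (r - 2)*(r^2 - 7*r + 10) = (r - 2)^2*(r - 5)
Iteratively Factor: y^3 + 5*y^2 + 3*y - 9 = (y + 3)*(y^2 + 2*y - 3) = (y - 1)*(y + 3)*(y + 3)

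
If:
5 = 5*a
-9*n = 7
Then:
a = 1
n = -7/9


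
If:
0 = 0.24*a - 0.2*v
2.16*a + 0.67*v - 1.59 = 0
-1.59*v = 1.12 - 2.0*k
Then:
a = 0.54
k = 1.07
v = 0.64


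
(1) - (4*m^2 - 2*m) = -4*m^2 + 2*m + 1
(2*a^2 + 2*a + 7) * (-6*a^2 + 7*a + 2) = -12*a^4 + 2*a^3 - 24*a^2 + 53*a + 14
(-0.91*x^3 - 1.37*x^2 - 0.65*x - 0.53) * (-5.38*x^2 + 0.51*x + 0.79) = 4.8958*x^5 + 6.9065*x^4 + 2.0794*x^3 + 1.4376*x^2 - 0.7838*x - 0.4187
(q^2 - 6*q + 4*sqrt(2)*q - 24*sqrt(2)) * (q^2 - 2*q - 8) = q^4 - 8*q^3 + 4*sqrt(2)*q^3 - 32*sqrt(2)*q^2 + 4*q^2 + 16*sqrt(2)*q + 48*q + 192*sqrt(2)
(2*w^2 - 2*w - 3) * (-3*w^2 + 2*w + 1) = -6*w^4 + 10*w^3 + 7*w^2 - 8*w - 3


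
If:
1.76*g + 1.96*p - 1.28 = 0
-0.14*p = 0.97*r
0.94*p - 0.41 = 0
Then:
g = 0.24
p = 0.44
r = -0.06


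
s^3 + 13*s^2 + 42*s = s*(s + 6)*(s + 7)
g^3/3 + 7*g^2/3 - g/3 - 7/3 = (g/3 + 1/3)*(g - 1)*(g + 7)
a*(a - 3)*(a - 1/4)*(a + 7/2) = a^4 + a^3/4 - 85*a^2/8 + 21*a/8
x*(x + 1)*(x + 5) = x^3 + 6*x^2 + 5*x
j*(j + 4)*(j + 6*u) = j^3 + 6*j^2*u + 4*j^2 + 24*j*u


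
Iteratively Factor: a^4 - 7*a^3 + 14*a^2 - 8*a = (a)*(a^3 - 7*a^2 + 14*a - 8) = a*(a - 2)*(a^2 - 5*a + 4) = a*(a - 4)*(a - 2)*(a - 1)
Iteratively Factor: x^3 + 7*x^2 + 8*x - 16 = (x - 1)*(x^2 + 8*x + 16) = (x - 1)*(x + 4)*(x + 4)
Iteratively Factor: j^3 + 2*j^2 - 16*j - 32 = (j + 4)*(j^2 - 2*j - 8) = (j + 2)*(j + 4)*(j - 4)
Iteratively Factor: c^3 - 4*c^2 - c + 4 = (c - 1)*(c^2 - 3*c - 4) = (c - 1)*(c + 1)*(c - 4)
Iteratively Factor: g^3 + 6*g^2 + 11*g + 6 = (g + 3)*(g^2 + 3*g + 2) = (g + 2)*(g + 3)*(g + 1)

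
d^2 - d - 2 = (d - 2)*(d + 1)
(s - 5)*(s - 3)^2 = s^3 - 11*s^2 + 39*s - 45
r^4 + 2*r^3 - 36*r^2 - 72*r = r*(r - 6)*(r + 2)*(r + 6)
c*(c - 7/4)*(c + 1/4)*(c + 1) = c^4 - c^3/2 - 31*c^2/16 - 7*c/16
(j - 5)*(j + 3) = j^2 - 2*j - 15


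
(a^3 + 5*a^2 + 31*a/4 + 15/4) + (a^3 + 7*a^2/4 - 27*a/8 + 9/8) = 2*a^3 + 27*a^2/4 + 35*a/8 + 39/8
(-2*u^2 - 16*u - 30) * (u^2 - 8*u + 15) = -2*u^4 + 68*u^2 - 450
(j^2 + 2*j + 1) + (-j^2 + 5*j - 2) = 7*j - 1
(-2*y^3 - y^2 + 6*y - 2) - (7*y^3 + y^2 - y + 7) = -9*y^3 - 2*y^2 + 7*y - 9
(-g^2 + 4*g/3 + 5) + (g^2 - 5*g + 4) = 9 - 11*g/3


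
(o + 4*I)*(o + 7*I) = o^2 + 11*I*o - 28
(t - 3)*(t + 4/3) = t^2 - 5*t/3 - 4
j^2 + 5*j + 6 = (j + 2)*(j + 3)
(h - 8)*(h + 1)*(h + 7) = h^3 - 57*h - 56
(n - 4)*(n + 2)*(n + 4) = n^3 + 2*n^2 - 16*n - 32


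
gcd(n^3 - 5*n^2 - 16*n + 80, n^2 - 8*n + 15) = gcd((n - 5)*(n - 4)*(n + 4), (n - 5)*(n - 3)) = n - 5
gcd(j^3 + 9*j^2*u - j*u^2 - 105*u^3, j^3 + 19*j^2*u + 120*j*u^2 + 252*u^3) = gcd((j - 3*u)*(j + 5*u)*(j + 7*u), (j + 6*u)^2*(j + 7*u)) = j + 7*u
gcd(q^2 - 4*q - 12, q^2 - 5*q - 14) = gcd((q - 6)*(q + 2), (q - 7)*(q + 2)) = q + 2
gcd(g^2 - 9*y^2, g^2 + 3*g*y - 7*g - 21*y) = g + 3*y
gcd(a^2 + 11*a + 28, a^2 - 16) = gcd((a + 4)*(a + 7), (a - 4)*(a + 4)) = a + 4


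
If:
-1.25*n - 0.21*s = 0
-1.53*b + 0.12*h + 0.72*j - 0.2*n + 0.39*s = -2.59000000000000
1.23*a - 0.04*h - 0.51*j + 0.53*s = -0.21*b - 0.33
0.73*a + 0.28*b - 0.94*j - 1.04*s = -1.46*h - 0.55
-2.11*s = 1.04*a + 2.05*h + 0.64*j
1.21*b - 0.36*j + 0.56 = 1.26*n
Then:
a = 19.82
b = 13.23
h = -2.72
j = 35.51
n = 3.01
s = -17.90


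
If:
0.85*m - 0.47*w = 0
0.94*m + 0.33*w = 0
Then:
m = 0.00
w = 0.00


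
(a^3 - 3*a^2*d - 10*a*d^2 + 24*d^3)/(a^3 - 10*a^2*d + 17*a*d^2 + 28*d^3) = (a^2 + a*d - 6*d^2)/(a^2 - 6*a*d - 7*d^2)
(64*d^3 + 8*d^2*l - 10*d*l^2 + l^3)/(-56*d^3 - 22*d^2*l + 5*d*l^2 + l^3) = (-8*d + l)/(7*d + l)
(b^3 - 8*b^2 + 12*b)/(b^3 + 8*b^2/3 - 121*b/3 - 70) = 3*b*(b - 2)/(3*b^2 + 26*b + 35)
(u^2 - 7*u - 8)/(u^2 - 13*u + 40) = (u + 1)/(u - 5)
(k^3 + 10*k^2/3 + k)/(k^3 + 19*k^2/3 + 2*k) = (k + 3)/(k + 6)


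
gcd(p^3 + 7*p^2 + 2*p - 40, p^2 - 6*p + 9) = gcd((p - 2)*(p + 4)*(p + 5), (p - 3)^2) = 1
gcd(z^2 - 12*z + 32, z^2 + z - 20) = z - 4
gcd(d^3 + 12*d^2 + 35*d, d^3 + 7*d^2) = d^2 + 7*d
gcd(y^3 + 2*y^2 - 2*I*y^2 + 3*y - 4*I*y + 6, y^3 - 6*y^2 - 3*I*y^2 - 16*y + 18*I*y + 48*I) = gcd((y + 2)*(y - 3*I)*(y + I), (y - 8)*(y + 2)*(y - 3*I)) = y^2 + y*(2 - 3*I) - 6*I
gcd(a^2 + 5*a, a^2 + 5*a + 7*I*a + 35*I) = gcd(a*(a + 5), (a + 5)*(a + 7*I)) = a + 5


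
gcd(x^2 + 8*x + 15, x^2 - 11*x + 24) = 1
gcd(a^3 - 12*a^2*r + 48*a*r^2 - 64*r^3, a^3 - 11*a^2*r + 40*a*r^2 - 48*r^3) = a^2 - 8*a*r + 16*r^2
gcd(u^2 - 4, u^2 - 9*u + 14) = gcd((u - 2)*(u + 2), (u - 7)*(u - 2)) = u - 2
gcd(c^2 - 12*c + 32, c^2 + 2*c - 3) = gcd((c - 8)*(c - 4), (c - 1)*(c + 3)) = 1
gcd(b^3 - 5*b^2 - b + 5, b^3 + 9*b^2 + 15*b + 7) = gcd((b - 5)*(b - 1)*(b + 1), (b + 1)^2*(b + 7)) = b + 1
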